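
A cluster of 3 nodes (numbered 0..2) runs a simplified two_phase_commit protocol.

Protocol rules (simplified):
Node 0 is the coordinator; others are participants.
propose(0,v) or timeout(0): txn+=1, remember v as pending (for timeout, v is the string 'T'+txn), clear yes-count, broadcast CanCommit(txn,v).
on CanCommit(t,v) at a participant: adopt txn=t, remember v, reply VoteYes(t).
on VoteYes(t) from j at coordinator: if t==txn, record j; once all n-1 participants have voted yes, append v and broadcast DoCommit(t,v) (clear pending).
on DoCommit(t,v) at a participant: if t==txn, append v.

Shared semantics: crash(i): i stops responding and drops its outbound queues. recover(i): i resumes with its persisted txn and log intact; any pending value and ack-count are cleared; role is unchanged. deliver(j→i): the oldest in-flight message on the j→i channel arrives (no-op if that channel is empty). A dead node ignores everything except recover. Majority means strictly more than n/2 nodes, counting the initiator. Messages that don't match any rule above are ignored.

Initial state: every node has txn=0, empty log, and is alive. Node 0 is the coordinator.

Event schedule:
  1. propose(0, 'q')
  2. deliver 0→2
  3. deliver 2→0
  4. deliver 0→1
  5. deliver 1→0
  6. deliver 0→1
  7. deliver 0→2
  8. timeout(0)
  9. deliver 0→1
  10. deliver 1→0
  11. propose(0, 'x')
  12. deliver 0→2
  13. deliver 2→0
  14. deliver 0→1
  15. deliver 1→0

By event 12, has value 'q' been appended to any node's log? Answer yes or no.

yes

e1 propose(0,'q'): 0[coor,t=1,-]
e2 deliver 0→2: 2[part,t=1,-]
e3 deliver 2→0: ·
e4 deliver 0→1: 1[part,t=1,-]
e5 deliver 1→0: 0[coor,t=1,q]
e6 deliver 0→1: 1[part,t=1,q]
e7 deliver 0→2: 2[part,t=1,q]
e8 timeout(0): 0[coor,t=2,q]
e9 deliver 0→1: 1[part,t=2,q]
e10 deliver 1→0: ·
e11 propose(0,'x'): 0[coor,t=3,q]
e12 deliver 0→2: 2[part,t=2,q]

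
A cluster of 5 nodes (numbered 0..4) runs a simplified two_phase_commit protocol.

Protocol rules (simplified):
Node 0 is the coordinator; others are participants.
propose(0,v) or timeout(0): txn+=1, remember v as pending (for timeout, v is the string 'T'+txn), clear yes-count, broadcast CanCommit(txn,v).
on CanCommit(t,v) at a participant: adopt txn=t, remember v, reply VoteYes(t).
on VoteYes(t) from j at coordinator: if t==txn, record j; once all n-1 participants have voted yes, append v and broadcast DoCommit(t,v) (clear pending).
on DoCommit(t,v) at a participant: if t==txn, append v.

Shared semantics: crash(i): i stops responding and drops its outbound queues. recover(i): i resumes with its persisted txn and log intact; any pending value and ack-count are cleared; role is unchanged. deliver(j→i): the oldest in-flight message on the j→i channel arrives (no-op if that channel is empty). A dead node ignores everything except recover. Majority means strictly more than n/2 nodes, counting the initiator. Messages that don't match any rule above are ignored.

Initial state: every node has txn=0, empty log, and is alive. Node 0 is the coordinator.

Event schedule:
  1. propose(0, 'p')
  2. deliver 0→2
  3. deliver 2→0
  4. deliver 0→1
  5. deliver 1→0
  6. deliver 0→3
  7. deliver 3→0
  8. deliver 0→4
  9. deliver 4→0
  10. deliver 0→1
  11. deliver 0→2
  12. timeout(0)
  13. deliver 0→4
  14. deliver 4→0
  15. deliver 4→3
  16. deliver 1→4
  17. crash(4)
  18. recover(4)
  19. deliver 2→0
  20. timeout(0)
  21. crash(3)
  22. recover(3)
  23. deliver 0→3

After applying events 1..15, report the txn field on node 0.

step 1 propose(0,'p'): 0={coor,t=1,log=-}
step 2 deliver 0→2: 2={part,t=1,log=-}
step 3 deliver 2→0: —
step 4 deliver 0→1: 1={part,t=1,log=-}
step 5 deliver 1→0: —
step 6 deliver 0→3: 3={part,t=1,log=-}
step 7 deliver 3→0: —
step 8 deliver 0→4: 4={part,t=1,log=-}
step 9 deliver 4→0: 0={coor,t=1,log=p}
step 10 deliver 0→1: 1={part,t=1,log=p}
step 11 deliver 0→2: 2={part,t=1,log=p}
step 12 timeout(0): 0={coor,t=2,log=p}
step 13 deliver 0→4: 4={part,t=1,log=p}
step 14 deliver 4→0: —
step 15 deliver 4→3: —

2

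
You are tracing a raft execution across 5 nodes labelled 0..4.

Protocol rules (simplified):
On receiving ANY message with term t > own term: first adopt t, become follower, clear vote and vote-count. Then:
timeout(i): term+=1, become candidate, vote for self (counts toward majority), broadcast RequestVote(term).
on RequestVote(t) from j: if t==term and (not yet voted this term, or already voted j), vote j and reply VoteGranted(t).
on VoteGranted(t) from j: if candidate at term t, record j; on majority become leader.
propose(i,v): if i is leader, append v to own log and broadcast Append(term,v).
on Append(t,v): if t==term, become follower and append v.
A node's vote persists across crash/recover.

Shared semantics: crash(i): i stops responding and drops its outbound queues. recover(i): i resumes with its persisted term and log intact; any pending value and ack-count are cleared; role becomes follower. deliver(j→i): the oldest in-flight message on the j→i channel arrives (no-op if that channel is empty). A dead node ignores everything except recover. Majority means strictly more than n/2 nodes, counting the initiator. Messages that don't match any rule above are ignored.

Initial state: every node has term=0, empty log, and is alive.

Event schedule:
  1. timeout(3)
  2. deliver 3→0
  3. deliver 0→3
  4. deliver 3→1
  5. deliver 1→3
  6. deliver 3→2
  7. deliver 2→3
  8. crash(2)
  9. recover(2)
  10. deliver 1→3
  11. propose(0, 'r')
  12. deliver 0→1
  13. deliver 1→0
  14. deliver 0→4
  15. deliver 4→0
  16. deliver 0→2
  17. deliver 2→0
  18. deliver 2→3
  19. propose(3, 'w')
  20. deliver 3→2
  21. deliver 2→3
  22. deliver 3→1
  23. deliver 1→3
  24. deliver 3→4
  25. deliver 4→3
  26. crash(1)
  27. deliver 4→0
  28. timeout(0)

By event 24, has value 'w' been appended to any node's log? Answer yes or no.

yes

after 1 — timeout(3): n3:cand/t1/[-]
after 2 — deliver 3→0: n0:foll/t1/[-]
after 3 — deliver 0→3: ·
after 4 — deliver 3→1: n1:foll/t1/[-]
after 5 — deliver 1→3: n3:lead/t1/[-]
after 6 — deliver 3→2: n2:foll/t1/[-]
after 7 — deliver 2→3: ·
after 8 — crash(2): n2:✗foll/t1/[-]
after 9 — recover(2): n2:foll/t1/[-]
after 10 — deliver 1→3: ·
after 11 — propose(0,'r'): ·
after 12 — deliver 0→1: ·
after 13 — deliver 1→0: ·
after 14 — deliver 0→4: ·
after 15 — deliver 4→0: ·
after 16 — deliver 0→2: ·
after 17 — deliver 2→0: ·
after 18 — deliver 2→3: ·
after 19 — propose(3,'w'): n3:lead/t1/[w]
after 20 — deliver 3→2: n2:foll/t1/[w]
after 21 — deliver 2→3: ·
after 22 — deliver 3→1: n1:foll/t1/[w]
after 23 — deliver 1→3: ·
after 24 — deliver 3→4: n4:foll/t1/[-]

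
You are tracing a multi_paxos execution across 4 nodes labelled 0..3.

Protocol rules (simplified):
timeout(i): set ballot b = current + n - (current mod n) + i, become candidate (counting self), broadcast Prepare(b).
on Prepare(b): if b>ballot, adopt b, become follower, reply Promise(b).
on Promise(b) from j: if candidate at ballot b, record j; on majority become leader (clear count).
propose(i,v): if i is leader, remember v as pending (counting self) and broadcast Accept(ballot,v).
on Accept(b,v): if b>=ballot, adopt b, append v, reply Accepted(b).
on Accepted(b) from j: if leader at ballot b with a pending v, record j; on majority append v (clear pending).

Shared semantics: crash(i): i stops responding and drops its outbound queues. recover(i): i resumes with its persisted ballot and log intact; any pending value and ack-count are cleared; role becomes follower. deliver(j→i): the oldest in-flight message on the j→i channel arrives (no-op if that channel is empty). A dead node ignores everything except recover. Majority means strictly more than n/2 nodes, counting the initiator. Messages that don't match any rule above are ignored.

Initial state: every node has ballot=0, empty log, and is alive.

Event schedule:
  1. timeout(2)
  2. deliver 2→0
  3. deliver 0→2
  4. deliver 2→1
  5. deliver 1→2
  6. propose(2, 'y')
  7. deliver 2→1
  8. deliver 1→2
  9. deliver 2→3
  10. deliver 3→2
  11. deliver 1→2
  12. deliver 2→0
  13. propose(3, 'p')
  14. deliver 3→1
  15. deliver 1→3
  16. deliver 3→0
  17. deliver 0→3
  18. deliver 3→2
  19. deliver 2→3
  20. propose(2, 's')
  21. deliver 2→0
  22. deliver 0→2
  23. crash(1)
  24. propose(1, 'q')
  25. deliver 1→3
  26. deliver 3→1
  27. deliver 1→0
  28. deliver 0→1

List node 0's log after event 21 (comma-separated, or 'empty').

after 1 — timeout(2): n2:cand/b6/[-]
after 2 — deliver 2→0: n0:foll/b6/[-]
after 3 — deliver 0→2: ·
after 4 — deliver 2→1: n1:foll/b6/[-]
after 5 — deliver 1→2: n2:lead/b6/[-]
after 6 — propose(2,'y'): ·
after 7 — deliver 2→1: n1:foll/b6/[y]
after 8 — deliver 1→2: ·
after 9 — deliver 2→3: n3:foll/b6/[-]
after 10 — deliver 3→2: ·
after 11 — deliver 1→2: ·
after 12 — deliver 2→0: n0:foll/b6/[y]
after 13 — propose(3,'p'): ·
after 14 — deliver 3→1: ·
after 15 — deliver 1→3: ·
after 16 — deliver 3→0: ·
after 17 — deliver 0→3: ·
after 18 — deliver 3→2: ·
after 19 — deliver 2→3: n3:foll/b6/[y]
after 20 — propose(2,'s'): ·
after 21 — deliver 2→0: n0:foll/b6/[y,s]

y,s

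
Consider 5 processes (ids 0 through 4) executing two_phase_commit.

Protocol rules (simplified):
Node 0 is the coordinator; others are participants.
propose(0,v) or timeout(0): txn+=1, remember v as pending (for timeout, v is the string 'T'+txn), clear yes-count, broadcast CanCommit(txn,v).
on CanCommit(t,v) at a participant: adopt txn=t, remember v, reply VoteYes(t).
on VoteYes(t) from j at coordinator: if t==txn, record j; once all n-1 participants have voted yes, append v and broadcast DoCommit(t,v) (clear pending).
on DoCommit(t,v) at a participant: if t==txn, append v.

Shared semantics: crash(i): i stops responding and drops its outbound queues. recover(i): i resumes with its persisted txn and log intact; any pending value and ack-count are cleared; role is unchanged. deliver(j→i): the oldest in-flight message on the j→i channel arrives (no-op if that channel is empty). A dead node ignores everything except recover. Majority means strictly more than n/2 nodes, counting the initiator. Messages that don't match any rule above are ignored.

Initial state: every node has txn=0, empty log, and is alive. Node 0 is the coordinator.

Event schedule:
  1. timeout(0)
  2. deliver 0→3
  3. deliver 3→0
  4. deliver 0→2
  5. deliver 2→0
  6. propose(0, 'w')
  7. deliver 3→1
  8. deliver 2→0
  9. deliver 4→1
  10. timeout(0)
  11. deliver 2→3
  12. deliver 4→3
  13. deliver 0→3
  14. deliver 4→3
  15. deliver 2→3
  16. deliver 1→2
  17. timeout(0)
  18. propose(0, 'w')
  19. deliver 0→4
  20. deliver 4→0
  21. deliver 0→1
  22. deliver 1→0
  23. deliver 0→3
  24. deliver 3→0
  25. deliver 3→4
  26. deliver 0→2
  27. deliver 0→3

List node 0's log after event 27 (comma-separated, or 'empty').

empty

[1] timeout(0) → N0(coor t1 [-])
[2] deliver 0→3 → N3(part t1 [-])
[3] deliver 3→0 → ∅
[4] deliver 0→2 → N2(part t1 [-])
[5] deliver 2→0 → ∅
[6] propose(0,'w') → N0(coor t2 [-])
[7] deliver 3→1 → ∅
[8] deliver 2→0 → ∅
[9] deliver 4→1 → ∅
[10] timeout(0) → N0(coor t3 [-])
[11] deliver 2→3 → ∅
[12] deliver 4→3 → ∅
[13] deliver 0→3 → N3(part t2 [-])
[14] deliver 4→3 → ∅
[15] deliver 2→3 → ∅
[16] deliver 1→2 → ∅
[17] timeout(0) → N0(coor t4 [-])
[18] propose(0,'w') → N0(coor t5 [-])
[19] deliver 0→4 → N4(part t1 [-])
[20] deliver 4→0 → ∅
[21] deliver 0→1 → N1(part t1 [-])
[22] deliver 1→0 → ∅
[23] deliver 0→3 → N3(part t3 [-])
[24] deliver 3→0 → ∅
[25] deliver 3→4 → ∅
[26] deliver 0→2 → N2(part t2 [-])
[27] deliver 0→3 → N3(part t4 [-])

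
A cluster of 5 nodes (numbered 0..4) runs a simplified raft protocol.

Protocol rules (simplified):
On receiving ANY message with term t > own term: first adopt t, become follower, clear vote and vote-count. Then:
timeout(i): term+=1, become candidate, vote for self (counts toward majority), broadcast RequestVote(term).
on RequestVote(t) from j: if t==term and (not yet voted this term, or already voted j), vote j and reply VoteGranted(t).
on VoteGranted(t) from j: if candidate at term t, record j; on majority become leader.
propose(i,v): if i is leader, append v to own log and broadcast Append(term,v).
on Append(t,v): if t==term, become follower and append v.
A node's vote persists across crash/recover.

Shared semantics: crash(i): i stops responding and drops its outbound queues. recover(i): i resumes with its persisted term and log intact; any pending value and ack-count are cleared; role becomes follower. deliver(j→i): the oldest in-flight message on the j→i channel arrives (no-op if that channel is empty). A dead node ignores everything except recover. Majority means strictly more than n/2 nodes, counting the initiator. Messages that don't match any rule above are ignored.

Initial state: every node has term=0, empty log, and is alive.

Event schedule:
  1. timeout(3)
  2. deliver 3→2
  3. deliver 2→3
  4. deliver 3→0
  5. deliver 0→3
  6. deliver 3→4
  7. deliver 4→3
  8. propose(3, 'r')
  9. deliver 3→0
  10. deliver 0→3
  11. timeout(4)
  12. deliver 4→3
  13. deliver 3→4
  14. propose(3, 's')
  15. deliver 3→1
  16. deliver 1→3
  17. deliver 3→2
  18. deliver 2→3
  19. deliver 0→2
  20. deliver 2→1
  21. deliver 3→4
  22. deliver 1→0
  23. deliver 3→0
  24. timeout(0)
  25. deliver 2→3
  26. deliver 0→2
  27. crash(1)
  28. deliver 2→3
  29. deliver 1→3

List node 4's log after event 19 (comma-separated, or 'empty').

empty

step 1 timeout(3): 3={cand,t=1,log=-}
step 2 deliver 3→2: 2={foll,t=1,log=-}
step 3 deliver 2→3: —
step 4 deliver 3→0: 0={foll,t=1,log=-}
step 5 deliver 0→3: 3={lead,t=1,log=-}
step 6 deliver 3→4: 4={foll,t=1,log=-}
step 7 deliver 4→3: —
step 8 propose(3,'r'): 3={lead,t=1,log=r}
step 9 deliver 3→0: 0={foll,t=1,log=r}
step 10 deliver 0→3: —
step 11 timeout(4): 4={cand,t=2,log=-}
step 12 deliver 4→3: 3={foll,t=2,log=r}
step 13 deliver 3→4: —
step 14 propose(3,'s'): —
step 15 deliver 3→1: 1={foll,t=1,log=-}
step 16 deliver 1→3: —
step 17 deliver 3→2: 2={foll,t=1,log=r}
step 18 deliver 2→3: —
step 19 deliver 0→2: —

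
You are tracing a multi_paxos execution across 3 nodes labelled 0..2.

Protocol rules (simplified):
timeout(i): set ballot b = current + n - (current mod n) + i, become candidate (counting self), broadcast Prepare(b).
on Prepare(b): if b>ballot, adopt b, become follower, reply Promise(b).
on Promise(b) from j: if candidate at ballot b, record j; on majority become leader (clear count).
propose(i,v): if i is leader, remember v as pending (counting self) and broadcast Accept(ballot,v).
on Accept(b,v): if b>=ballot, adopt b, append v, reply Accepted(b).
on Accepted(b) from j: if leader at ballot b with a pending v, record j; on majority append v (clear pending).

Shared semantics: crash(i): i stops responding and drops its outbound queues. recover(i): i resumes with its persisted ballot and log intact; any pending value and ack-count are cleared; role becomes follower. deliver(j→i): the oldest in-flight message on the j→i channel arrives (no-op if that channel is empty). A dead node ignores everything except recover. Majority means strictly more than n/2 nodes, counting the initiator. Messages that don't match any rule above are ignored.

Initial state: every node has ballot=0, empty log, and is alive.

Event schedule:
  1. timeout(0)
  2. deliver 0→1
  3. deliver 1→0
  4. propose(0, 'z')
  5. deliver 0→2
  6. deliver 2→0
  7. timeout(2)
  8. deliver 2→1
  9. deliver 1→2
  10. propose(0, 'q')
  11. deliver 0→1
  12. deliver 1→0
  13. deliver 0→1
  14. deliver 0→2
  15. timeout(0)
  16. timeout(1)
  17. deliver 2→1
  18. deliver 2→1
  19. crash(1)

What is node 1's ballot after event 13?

e1 timeout(0): 0[cand,b=3,-]
e2 deliver 0→1: 1[foll,b=3,-]
e3 deliver 1→0: 0[lead,b=3,-]
e4 propose(0,'z'): ·
e5 deliver 0→2: 2[foll,b=3,-]
e6 deliver 2→0: ·
e7 timeout(2): 2[cand,b=8,-]
e8 deliver 2→1: 1[foll,b=8,-]
e9 deliver 1→2: 2[lead,b=8,-]
e10 propose(0,'q'): ·
e11 deliver 0→1: ·
e12 deliver 1→0: ·
e13 deliver 0→1: ·

8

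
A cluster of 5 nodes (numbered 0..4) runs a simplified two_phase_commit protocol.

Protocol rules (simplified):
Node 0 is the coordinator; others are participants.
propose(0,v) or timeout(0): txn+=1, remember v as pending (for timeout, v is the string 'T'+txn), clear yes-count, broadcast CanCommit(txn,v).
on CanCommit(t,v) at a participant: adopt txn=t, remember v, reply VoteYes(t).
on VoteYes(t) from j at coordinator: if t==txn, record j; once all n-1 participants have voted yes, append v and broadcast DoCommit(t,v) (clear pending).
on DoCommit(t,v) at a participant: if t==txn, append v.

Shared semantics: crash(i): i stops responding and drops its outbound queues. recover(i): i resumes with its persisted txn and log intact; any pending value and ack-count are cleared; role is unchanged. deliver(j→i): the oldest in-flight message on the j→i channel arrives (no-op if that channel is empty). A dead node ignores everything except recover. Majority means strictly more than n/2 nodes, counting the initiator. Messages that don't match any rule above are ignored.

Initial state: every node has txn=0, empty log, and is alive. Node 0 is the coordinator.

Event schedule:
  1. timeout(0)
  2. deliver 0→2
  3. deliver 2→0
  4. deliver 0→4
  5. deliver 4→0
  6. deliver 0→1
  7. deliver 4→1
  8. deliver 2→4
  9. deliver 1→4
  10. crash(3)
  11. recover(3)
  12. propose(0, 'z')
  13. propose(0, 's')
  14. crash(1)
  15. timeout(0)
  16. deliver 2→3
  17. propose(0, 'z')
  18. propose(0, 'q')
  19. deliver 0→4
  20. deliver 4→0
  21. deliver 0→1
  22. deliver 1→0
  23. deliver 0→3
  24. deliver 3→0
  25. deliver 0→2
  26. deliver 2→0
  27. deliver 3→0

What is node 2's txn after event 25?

2

[1] timeout(0) → N0(coor t1 [-])
[2] deliver 0→2 → N2(part t1 [-])
[3] deliver 2→0 → ∅
[4] deliver 0→4 → N4(part t1 [-])
[5] deliver 4→0 → ∅
[6] deliver 0→1 → N1(part t1 [-])
[7] deliver 4→1 → ∅
[8] deliver 2→4 → ∅
[9] deliver 1→4 → ∅
[10] crash(3) → N3(✗part t0 [-])
[11] recover(3) → N3(part t0 [-])
[12] propose(0,'z') → N0(coor t2 [-])
[13] propose(0,'s') → N0(coor t3 [-])
[14] crash(1) → N1(✗part t1 [-])
[15] timeout(0) → N0(coor t4 [-])
[16] deliver 2→3 → ∅
[17] propose(0,'z') → N0(coor t5 [-])
[18] propose(0,'q') → N0(coor t6 [-])
[19] deliver 0→4 → N4(part t2 [-])
[20] deliver 4→0 → ∅
[21] deliver 0→1 → ∅
[22] deliver 1→0 → ∅
[23] deliver 0→3 → N3(part t1 [-])
[24] deliver 3→0 → ∅
[25] deliver 0→2 → N2(part t2 [-])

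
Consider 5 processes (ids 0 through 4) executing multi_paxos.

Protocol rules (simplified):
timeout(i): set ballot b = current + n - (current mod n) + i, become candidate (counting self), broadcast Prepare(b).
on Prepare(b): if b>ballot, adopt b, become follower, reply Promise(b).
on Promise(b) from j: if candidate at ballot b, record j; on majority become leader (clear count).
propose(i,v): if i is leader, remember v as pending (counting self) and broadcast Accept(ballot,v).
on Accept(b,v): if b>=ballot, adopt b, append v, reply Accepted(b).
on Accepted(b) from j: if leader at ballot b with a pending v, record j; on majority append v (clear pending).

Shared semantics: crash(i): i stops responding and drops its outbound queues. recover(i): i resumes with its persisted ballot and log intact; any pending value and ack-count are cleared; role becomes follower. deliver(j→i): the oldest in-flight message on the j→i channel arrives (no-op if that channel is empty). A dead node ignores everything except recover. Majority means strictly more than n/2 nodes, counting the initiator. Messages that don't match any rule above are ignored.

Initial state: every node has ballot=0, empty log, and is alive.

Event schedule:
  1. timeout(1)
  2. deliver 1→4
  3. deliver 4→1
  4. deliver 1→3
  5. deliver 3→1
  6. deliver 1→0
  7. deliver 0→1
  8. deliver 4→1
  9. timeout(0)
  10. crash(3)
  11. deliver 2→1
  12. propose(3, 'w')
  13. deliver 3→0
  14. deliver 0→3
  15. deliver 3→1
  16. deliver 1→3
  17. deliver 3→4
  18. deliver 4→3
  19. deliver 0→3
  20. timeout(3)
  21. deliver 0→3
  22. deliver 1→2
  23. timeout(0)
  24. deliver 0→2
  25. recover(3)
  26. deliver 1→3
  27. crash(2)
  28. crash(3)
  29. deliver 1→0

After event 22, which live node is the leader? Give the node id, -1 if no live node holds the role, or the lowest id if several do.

1

1. timeout(1):  <1:cand b6 ->
2. deliver 1→4:  <4:foll b6 ->
3. deliver 4→1:  nop
4. deliver 1→3:  <3:foll b6 ->
5. deliver 3→1:  <1:lead b6 ->
6. deliver 1→0:  <0:foll b6 ->
7. deliver 0→1:  nop
8. deliver 4→1:  nop
9. timeout(0):  <0:cand b10 ->
10. crash(3):  <3:✗foll b6 ->
11. deliver 2→1:  nop
12. propose(3,'w'):  nop
13. deliver 3→0:  nop
14. deliver 0→3:  nop
15. deliver 3→1:  nop
16. deliver 1→3:  nop
17. deliver 3→4:  nop
18. deliver 4→3:  nop
19. deliver 0→3:  nop
20. timeout(3):  nop
21. deliver 0→3:  nop
22. deliver 1→2:  <2:foll b6 ->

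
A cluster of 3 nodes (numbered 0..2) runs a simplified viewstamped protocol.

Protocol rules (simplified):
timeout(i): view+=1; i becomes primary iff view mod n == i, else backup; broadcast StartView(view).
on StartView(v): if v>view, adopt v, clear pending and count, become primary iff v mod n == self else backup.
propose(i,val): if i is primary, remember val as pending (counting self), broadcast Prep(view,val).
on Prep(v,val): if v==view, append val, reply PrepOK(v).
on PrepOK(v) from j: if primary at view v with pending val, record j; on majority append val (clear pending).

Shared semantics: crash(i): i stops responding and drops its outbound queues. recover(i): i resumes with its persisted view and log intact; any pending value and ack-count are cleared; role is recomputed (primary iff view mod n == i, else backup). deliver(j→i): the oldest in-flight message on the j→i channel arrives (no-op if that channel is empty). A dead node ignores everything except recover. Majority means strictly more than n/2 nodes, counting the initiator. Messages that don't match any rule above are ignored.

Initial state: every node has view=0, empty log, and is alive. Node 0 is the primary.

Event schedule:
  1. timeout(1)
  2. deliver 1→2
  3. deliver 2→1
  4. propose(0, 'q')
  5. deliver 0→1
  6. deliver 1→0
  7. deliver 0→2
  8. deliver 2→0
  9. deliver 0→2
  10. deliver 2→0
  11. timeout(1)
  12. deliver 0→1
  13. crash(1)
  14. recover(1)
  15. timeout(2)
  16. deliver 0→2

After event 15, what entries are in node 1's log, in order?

empty

step 1 timeout(1): 1={prim,v=1,log=-}
step 2 deliver 1→2: 2={back,v=1,log=-}
step 3 deliver 2→1: —
step 4 propose(0,'q'): —
step 5 deliver 0→1: —
step 6 deliver 1→0: 0={back,v=1,log=-}
step 7 deliver 0→2: —
step 8 deliver 2→0: —
step 9 deliver 0→2: —
step 10 deliver 2→0: —
step 11 timeout(1): 1={back,v=2,log=-}
step 12 deliver 0→1: —
step 13 crash(1): 1={✗back,v=2,log=-}
step 14 recover(1): 1={back,v=2,log=-}
step 15 timeout(2): 2={prim,v=2,log=-}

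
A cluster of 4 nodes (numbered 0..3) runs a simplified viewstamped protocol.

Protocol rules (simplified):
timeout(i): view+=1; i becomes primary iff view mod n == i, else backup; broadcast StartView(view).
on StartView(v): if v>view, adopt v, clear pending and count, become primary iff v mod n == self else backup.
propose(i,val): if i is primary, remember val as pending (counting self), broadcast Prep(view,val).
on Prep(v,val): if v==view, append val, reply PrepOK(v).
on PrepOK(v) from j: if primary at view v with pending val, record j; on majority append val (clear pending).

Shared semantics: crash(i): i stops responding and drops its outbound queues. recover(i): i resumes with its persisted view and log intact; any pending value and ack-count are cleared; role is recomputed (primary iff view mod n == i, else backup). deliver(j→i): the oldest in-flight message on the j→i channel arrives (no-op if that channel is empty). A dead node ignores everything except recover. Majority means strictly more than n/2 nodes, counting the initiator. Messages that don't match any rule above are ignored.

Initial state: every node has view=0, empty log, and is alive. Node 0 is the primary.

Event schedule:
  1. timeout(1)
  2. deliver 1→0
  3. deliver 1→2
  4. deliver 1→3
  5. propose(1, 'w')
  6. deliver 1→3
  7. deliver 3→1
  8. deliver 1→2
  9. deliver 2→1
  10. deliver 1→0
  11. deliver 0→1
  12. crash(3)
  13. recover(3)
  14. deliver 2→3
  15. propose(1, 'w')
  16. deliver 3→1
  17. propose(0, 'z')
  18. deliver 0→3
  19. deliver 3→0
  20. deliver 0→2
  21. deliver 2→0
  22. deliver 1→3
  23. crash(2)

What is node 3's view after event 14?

step 1 timeout(1): 1={prim,v=1,log=-}
step 2 deliver 1→0: 0={back,v=1,log=-}
step 3 deliver 1→2: 2={back,v=1,log=-}
step 4 deliver 1→3: 3={back,v=1,log=-}
step 5 propose(1,'w'): —
step 6 deliver 1→3: 3={back,v=1,log=w}
step 7 deliver 3→1: —
step 8 deliver 1→2: 2={back,v=1,log=w}
step 9 deliver 2→1: 1={prim,v=1,log=w}
step 10 deliver 1→0: 0={back,v=1,log=w}
step 11 deliver 0→1: —
step 12 crash(3): 3={✗back,v=1,log=w}
step 13 recover(3): 3={back,v=1,log=w}
step 14 deliver 2→3: —

1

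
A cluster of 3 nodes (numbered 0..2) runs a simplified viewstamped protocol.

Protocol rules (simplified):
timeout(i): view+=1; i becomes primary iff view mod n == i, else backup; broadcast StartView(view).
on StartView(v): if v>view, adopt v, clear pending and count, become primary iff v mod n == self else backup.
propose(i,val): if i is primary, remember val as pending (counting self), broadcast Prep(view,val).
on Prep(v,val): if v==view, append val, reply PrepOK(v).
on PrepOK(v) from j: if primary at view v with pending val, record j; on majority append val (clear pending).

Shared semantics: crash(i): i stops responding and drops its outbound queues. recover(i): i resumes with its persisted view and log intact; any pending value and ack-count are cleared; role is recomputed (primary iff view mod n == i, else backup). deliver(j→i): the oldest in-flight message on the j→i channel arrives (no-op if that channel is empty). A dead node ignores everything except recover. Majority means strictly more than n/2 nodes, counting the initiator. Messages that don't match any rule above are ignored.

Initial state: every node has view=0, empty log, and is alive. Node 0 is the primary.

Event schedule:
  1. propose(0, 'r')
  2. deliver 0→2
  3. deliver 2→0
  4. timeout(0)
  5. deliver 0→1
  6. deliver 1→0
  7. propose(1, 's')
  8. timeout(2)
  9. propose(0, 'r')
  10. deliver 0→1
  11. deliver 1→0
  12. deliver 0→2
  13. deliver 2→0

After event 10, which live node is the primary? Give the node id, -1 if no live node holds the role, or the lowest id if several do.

1

e1 propose(0,'r'): ·
e2 deliver 0→2: 2[back,v=0,r]
e3 deliver 2→0: 0[prim,v=0,r]
e4 timeout(0): 0[back,v=1,r]
e5 deliver 0→1: 1[back,v=0,r]
e6 deliver 1→0: ·
e7 propose(1,'s'): ·
e8 timeout(2): 2[back,v=1,r]
e9 propose(0,'r'): ·
e10 deliver 0→1: 1[prim,v=1,r]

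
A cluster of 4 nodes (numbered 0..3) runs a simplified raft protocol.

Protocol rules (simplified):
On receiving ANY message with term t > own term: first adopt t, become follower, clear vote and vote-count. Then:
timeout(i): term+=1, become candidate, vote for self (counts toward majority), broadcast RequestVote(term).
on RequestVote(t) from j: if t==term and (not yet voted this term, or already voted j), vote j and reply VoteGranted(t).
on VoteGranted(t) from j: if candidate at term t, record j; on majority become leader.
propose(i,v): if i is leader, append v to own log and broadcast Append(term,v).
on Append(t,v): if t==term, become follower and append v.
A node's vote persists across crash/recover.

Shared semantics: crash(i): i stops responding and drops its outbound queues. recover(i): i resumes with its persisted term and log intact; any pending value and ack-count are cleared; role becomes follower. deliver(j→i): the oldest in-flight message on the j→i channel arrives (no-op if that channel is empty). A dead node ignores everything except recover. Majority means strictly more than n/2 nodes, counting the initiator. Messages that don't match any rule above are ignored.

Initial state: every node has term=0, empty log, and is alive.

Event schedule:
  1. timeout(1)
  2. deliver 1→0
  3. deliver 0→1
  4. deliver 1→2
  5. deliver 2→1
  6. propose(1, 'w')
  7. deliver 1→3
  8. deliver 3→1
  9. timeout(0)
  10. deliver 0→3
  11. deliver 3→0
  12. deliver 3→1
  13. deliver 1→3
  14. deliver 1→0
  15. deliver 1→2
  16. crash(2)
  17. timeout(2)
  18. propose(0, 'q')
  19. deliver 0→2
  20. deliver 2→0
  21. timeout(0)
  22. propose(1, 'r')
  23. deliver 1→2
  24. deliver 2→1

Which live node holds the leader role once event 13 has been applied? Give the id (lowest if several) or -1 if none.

1

e1 timeout(1): 1[cand,t=1,-]
e2 deliver 1→0: 0[foll,t=1,-]
e3 deliver 0→1: ·
e4 deliver 1→2: 2[foll,t=1,-]
e5 deliver 2→1: 1[lead,t=1,-]
e6 propose(1,'w'): 1[lead,t=1,w]
e7 deliver 1→3: 3[foll,t=1,-]
e8 deliver 3→1: ·
e9 timeout(0): 0[cand,t=2,-]
e10 deliver 0→3: 3[foll,t=2,-]
e11 deliver 3→0: ·
e12 deliver 3→1: ·
e13 deliver 1→3: ·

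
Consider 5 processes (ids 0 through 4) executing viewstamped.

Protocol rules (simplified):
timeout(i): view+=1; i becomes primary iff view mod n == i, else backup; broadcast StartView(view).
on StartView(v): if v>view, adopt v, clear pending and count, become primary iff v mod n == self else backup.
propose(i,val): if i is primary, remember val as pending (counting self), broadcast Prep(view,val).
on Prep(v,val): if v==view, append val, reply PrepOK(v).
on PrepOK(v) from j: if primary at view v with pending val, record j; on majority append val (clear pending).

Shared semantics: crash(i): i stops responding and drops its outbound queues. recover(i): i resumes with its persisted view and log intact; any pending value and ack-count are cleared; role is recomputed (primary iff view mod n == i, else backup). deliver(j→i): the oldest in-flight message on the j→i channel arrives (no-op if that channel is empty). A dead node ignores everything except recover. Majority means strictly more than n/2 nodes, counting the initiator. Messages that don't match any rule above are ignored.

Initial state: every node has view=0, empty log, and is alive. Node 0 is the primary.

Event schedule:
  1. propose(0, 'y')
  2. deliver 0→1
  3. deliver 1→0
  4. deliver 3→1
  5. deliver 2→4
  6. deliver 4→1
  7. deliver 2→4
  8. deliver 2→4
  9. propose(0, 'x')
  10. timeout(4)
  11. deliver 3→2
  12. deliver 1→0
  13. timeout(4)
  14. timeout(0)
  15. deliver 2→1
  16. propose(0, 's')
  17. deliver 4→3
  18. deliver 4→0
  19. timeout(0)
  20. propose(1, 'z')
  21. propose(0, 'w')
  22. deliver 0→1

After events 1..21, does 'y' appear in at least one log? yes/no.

1. propose(0,'y'):  nop
2. deliver 0→1:  <1:back v0 y>
3. deliver 1→0:  nop
4. deliver 3→1:  nop
5. deliver 2→4:  nop
6. deliver 4→1:  nop
7. deliver 2→4:  nop
8. deliver 2→4:  nop
9. propose(0,'x'):  nop
10. timeout(4):  <4:back v1 ->
11. deliver 3→2:  nop
12. deliver 1→0:  nop
13. timeout(4):  <4:back v2 ->
14. timeout(0):  <0:back v1 ->
15. deliver 2→1:  nop
16. propose(0,'s'):  nop
17. deliver 4→3:  <3:back v1 ->
18. deliver 4→0:  nop
19. timeout(0):  <0:back v2 ->
20. propose(1,'z'):  nop
21. propose(0,'w'):  nop

yes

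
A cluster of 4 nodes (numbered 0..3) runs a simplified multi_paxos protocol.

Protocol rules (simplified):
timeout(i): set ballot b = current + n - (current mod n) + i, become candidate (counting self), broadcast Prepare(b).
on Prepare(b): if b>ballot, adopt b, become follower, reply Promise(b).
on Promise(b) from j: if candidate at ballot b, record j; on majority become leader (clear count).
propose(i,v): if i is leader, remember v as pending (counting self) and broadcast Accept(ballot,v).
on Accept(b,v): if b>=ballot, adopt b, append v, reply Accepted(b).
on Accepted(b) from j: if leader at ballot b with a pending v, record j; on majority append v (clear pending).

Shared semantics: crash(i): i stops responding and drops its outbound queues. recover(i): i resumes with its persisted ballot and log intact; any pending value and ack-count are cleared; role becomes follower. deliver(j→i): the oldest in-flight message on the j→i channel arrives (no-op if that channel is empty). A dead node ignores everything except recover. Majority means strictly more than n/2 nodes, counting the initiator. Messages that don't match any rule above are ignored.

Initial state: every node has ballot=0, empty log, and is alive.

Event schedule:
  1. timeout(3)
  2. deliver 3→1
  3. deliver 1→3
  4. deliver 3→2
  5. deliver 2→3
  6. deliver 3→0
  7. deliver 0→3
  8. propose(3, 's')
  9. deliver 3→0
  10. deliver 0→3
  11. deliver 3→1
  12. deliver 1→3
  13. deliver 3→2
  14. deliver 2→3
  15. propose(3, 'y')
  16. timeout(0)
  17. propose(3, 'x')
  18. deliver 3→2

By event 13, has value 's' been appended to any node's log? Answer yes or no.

after 1 — timeout(3): n3:cand/b7/[-]
after 2 — deliver 3→1: n1:foll/b7/[-]
after 3 — deliver 1→3: ·
after 4 — deliver 3→2: n2:foll/b7/[-]
after 5 — deliver 2→3: n3:lead/b7/[-]
after 6 — deliver 3→0: n0:foll/b7/[-]
after 7 — deliver 0→3: ·
after 8 — propose(3,'s'): ·
after 9 — deliver 3→0: n0:foll/b7/[s]
after 10 — deliver 0→3: ·
after 11 — deliver 3→1: n1:foll/b7/[s]
after 12 — deliver 1→3: n3:lead/b7/[s]
after 13 — deliver 3→2: n2:foll/b7/[s]

yes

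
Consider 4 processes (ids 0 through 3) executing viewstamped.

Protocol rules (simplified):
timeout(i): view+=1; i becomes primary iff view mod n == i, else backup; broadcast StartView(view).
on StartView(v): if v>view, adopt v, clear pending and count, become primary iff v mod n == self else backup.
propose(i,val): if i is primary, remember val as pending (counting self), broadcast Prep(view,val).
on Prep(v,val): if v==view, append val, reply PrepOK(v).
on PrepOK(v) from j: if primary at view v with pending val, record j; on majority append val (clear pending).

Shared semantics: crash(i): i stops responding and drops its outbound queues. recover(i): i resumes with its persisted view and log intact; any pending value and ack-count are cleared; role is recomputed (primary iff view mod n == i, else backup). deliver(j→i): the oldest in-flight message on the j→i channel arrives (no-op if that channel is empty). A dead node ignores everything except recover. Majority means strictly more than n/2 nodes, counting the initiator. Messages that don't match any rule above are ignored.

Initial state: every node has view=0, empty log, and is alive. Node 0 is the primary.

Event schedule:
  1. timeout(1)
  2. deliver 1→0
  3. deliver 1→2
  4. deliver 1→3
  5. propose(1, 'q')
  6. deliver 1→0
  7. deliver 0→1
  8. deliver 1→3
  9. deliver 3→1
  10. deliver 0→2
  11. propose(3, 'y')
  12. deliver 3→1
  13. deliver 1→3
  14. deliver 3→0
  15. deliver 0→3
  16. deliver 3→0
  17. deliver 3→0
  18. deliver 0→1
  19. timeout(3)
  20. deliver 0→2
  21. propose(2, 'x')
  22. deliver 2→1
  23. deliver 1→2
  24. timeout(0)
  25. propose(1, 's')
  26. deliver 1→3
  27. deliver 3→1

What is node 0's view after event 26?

[1] timeout(1) → N1(prim v1 [-])
[2] deliver 1→0 → N0(back v1 [-])
[3] deliver 1→2 → N2(back v1 [-])
[4] deliver 1→3 → N3(back v1 [-])
[5] propose(1,'q') → ∅
[6] deliver 1→0 → N0(back v1 [q])
[7] deliver 0→1 → ∅
[8] deliver 1→3 → N3(back v1 [q])
[9] deliver 3→1 → N1(prim v1 [q])
[10] deliver 0→2 → ∅
[11] propose(3,'y') → ∅
[12] deliver 3→1 → ∅
[13] deliver 1→3 → ∅
[14] deliver 3→0 → ∅
[15] deliver 0→3 → ∅
[16] deliver 3→0 → ∅
[17] deliver 3→0 → ∅
[18] deliver 0→1 → ∅
[19] timeout(3) → N3(back v2 [q])
[20] deliver 0→2 → ∅
[21] propose(2,'x') → ∅
[22] deliver 2→1 → ∅
[23] deliver 1→2 → N2(back v1 [q])
[24] timeout(0) → N0(back v2 [q])
[25] propose(1,'s') → ∅
[26] deliver 1→3 → ∅

2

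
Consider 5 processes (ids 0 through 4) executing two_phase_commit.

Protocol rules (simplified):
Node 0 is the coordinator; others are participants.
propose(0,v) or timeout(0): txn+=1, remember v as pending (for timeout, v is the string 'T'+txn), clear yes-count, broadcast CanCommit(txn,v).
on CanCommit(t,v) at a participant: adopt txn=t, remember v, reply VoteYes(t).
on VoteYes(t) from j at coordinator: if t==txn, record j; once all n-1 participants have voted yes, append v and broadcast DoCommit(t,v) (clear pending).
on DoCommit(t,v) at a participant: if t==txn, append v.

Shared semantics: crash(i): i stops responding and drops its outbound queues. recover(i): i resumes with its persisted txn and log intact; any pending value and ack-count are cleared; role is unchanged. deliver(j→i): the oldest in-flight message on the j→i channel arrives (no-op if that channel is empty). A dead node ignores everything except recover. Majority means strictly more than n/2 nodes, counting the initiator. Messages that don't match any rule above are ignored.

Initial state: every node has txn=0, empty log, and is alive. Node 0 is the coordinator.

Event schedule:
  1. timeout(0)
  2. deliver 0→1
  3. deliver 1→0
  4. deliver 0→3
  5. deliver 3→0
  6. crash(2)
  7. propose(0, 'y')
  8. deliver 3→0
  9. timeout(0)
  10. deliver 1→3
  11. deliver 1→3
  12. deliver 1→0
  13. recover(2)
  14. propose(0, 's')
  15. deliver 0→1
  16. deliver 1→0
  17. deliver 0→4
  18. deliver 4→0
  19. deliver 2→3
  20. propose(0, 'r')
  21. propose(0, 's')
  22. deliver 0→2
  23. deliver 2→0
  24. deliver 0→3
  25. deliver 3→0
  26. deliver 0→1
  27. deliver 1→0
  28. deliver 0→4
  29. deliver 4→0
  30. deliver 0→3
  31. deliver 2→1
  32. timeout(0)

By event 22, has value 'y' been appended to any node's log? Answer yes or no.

after 1 — timeout(0): n0:coor/t1/[-]
after 2 — deliver 0→1: n1:part/t1/[-]
after 3 — deliver 1→0: ·
after 4 — deliver 0→3: n3:part/t1/[-]
after 5 — deliver 3→0: ·
after 6 — crash(2): n2:✗part/t0/[-]
after 7 — propose(0,'y'): n0:coor/t2/[-]
after 8 — deliver 3→0: ·
after 9 — timeout(0): n0:coor/t3/[-]
after 10 — deliver 1→3: ·
after 11 — deliver 1→3: ·
after 12 — deliver 1→0: ·
after 13 — recover(2): n2:part/t0/[-]
after 14 — propose(0,'s'): n0:coor/t4/[-]
after 15 — deliver 0→1: n1:part/t2/[-]
after 16 — deliver 1→0: ·
after 17 — deliver 0→4: n4:part/t1/[-]
after 18 — deliver 4→0: ·
after 19 — deliver 2→3: ·
after 20 — propose(0,'r'): n0:coor/t5/[-]
after 21 — propose(0,'s'): n0:coor/t6/[-]
after 22 — deliver 0→2: n2:part/t1/[-]

no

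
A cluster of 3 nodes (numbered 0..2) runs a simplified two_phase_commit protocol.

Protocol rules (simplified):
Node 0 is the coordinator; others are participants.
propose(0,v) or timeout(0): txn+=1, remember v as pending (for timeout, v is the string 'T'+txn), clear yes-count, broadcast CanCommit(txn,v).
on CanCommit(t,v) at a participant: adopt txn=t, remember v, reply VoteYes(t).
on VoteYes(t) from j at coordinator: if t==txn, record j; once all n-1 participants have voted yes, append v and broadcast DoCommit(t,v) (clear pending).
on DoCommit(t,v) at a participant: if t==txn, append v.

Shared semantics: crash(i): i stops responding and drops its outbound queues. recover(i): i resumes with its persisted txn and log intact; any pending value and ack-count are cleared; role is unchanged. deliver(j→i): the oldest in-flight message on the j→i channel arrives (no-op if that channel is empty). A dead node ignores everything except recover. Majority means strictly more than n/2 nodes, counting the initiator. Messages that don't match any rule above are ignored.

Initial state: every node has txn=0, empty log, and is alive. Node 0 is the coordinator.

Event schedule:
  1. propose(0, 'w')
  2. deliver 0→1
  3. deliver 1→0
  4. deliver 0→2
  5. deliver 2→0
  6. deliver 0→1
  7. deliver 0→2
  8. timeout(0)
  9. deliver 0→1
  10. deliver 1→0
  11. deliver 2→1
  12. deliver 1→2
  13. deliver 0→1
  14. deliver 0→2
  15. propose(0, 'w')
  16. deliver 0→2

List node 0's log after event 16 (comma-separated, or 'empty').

w

e1 propose(0,'w'): 0[coor,t=1,-]
e2 deliver 0→1: 1[part,t=1,-]
e3 deliver 1→0: ·
e4 deliver 0→2: 2[part,t=1,-]
e5 deliver 2→0: 0[coor,t=1,w]
e6 deliver 0→1: 1[part,t=1,w]
e7 deliver 0→2: 2[part,t=1,w]
e8 timeout(0): 0[coor,t=2,w]
e9 deliver 0→1: 1[part,t=2,w]
e10 deliver 1→0: ·
e11 deliver 2→1: ·
e12 deliver 1→2: ·
e13 deliver 0→1: ·
e14 deliver 0→2: 2[part,t=2,w]
e15 propose(0,'w'): 0[coor,t=3,w]
e16 deliver 0→2: 2[part,t=3,w]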